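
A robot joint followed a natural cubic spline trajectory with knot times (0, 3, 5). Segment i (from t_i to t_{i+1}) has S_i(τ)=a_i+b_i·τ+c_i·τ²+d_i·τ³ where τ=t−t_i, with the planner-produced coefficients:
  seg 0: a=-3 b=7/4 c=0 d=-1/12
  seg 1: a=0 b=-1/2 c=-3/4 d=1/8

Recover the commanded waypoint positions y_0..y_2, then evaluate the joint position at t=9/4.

y_0 = S_0(0) = a_0 = -3
y_1 = S_1(0) = a_1 = 0
y_2 = S_1(2) = -3
t_q=9/4 is in segment 0 (τ=9/4); S_0(τ)=-3/256

y_0=-3 y_1=0 y_2=-3
S(9/4) = -3/256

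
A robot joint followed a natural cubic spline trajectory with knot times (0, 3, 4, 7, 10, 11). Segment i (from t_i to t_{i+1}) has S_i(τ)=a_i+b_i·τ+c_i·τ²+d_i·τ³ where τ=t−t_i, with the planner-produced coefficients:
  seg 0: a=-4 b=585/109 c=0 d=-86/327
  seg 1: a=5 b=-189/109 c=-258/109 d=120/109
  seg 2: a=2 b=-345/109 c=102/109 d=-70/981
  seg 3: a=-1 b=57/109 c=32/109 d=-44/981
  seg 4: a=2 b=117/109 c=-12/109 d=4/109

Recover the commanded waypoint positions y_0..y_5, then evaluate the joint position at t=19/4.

y_0 = S_0(0) = a_0 = -4
y_1 = S_1(0) = a_1 = 5
y_2 = S_2(0) = a_2 = 2
y_3 = S_3(0) = a_3 = -1
y_4 = S_4(0) = a_4 = 2
y_5 = S_4(1) = 3
t_q=19/4 is in segment 2 (τ=3/4); S_2(τ)=427/3488

y_0=-4 y_1=5 y_2=2 y_3=-1 y_4=2 y_5=3
S(19/4) = 427/3488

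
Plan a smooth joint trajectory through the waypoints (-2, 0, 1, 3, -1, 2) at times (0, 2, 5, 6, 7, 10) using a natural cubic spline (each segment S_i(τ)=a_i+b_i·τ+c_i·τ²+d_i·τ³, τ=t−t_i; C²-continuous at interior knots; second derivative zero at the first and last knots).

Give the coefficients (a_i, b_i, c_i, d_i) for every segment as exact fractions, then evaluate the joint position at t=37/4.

  seg 0: a=-2 b=1023/707 c=0 d=-79/707
  seg 1: a=0 b=75/707 c=-474/707 d=4748/19089
  seg 2: a=1 b=1979/707 c=3326/2121 d=-5021/2121
  seg 3: a=3 b=-2474/2121 c=-11737/2121 d=1909/707
  seg 4: a=-1 b=-8767/2121 c=5444/2121 d=-5444/19089
S(37/4) = -6275/11312

Δ: Δ0=1, Δ1=1/3, Δ2=2, Δ3=-4, Δ4=1
row 1: diag=10, rhs=-4; c'=3/10, d'=-2/5
row 2: denom=8−3·3/10=71/10; d'=(10−3·-2/5)/(71/10)=112/71
row 3: denom=4−1·10/71=274/71; d'=(-36−1·112/71)/(274/71)=-1334/137
row 4: denom=8−1·71/274=2121/274; d'=(30−1·-1334/137)/(2121/274)=10888/2121
back: M4=10888/2121
back: M3=-1334/137−71/274·10888/2121=-23474/2121
back: M2=112/71−10/71·-23474/2121=6652/2121
back: M1=-2/5−3/10·6652/2121=-948/707
M: M0=0, M1=-948/707, M2=6652/2121, M3=-23474/2121, M4=10888/2121, M5=0
seg 0: a=-2, c=M0/2=0, d=(M1−M0)/(6·2)=-79/707, b=Δ0−h0·(2M0+M1)/6=1023/707
seg 1: a=0, c=M1/2=-474/707, d=(M2−M1)/(6·3)=4748/19089, b=Δ1−h1·(2M1+M2)/6=75/707
seg 2: a=1, c=M2/2=3326/2121, d=(M3−M2)/(6·1)=-5021/2121, b=Δ2−h2·(2M2+M3)/6=1979/707
seg 3: a=3, c=M3/2=-11737/2121, d=(M4−M3)/(6·1)=1909/707, b=Δ3−h3·(2M3+M4)/6=-2474/2121
seg 4: a=-1, c=M4/2=5444/2121, d=(M5−M4)/(6·3)=-5444/19089, b=Δ4−h4·(2M4+M5)/6=-8767/2121
t_q=37/4 → seg 4, τ=9/4; S=-1+-8767/2121·τ+5444/2121·τ²+-5444/19089·τ³=-6275/11312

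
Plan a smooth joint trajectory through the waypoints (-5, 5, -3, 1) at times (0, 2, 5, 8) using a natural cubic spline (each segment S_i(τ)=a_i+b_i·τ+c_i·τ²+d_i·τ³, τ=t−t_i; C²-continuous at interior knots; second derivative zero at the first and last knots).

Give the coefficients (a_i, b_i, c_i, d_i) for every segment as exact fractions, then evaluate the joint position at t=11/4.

Δ: Δ0=5, Δ1=-8/3, Δ2=4/3
row 1: diag=10, rhs=-46; c'=3/10, d'=-23/5
row 2: denom=12−3·3/10=111/10; d'=(24−3·-23/5)/(111/10)=126/37
back: M2=126/37
back: M1=-23/5−3/10·126/37=-208/37
M: M0=0, M1=-208/37, M2=126/37, M3=0
seg 0: a=-5, c=M0/2=0, d=(M1−M0)/(6·2)=-52/111, b=Δ0−h0·(2M0+M1)/6=763/111
seg 1: a=5, c=M1/2=-104/37, d=(M2−M1)/(6·3)=167/333, b=Δ1−h1·(2M1+M2)/6=139/111
seg 2: a=-3, c=M2/2=63/37, d=(M3−M2)/(6·3)=-7/37, b=Δ2−h2·(2M2+M3)/6=-230/111
t_q=11/4 → seg 1, τ=3/4; S=5+139/111·τ+-104/37·τ²+167/333·τ³=10821/2368

  seg 0: a=-5 b=763/111 c=0 d=-52/111
  seg 1: a=5 b=139/111 c=-104/37 d=167/333
  seg 2: a=-3 b=-230/111 c=63/37 d=-7/37
S(11/4) = 10821/2368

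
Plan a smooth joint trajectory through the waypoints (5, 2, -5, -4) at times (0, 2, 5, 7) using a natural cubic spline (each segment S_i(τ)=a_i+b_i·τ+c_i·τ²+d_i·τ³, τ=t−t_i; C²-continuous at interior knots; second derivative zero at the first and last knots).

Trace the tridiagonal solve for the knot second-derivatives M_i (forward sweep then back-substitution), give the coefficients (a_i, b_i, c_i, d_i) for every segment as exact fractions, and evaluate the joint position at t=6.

Δ: Δ0=-3/2, Δ1=-7/3, Δ2=1/2
row 1: diag=10, rhs=-5; c'=3/10, d'=-1/2
row 2: denom=10−3·3/10=91/10; d'=(17−3·-1/2)/(91/10)=185/91
back: M2=185/91
back: M1=-1/2−3/10·185/91=-101/91
M: M0=0, M1=-101/91, M2=185/91, M3=0
seg 0: a=5, c=M0/2=0, d=(M1−M0)/(6·2)=-101/1092, b=Δ0−h0·(2M0+M1)/6=-617/546
seg 1: a=2, c=M1/2=-101/182, d=(M2−M1)/(6·3)=11/63, b=Δ1−h1·(2M1+M2)/6=-1223/546
seg 2: a=-5, c=M2/2=185/182, d=(M3−M2)/(6·2)=-185/1092, b=Δ2−h2·(2M2+M3)/6=-467/546
t_q=6 → seg 2, τ=1; S=-5+-467/546·τ+185/182·τ²+-185/1092·τ³=-1823/364

  seg 0: a=5 b=-617/546 c=0 d=-101/1092
  seg 1: a=2 b=-1223/546 c=-101/182 d=11/63
  seg 2: a=-5 b=-467/546 c=185/182 d=-185/1092
S(6) = -1823/364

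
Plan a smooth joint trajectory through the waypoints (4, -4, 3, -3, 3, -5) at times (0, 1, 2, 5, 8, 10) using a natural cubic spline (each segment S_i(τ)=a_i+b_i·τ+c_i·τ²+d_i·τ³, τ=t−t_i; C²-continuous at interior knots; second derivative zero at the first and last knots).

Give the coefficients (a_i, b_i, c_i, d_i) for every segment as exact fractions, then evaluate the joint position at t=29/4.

Δ: Δ0=-8, Δ1=7, Δ2=-2, Δ3=2, Δ4=-4
row 1: diag=4, rhs=90; c'=1/4, d'=45/2
row 2: denom=8−1·1/4=31/4; d'=(-54−1·45/2)/(31/4)=-306/31
row 3: denom=12−3·12/31=336/31; d'=(24−3·-306/31)/(336/31)=277/56
row 4: denom=10−3·31/112=1027/112; d'=(-36−3·277/56)/(1027/112)=-438/79
back: M4=-438/79
back: M3=277/56−31/112·-438/79=512/79
back: M2=-306/31−12/31·512/79=-978/79
back: M1=45/2−1/4·-978/79=2022/79
M: M0=0, M1=2022/79, M2=-978/79, M3=512/79, M4=-438/79, M5=0
seg 0: a=4, c=M0/2=0, d=(M1−M0)/(6·1)=337/79, b=Δ0−h0·(2M0+M1)/6=-969/79
seg 1: a=-4, c=M1/2=1011/79, d=(M2−M1)/(6·1)=-500/79, b=Δ1−h1·(2M1+M2)/6=42/79
seg 2: a=3, c=M2/2=-489/79, d=(M3−M2)/(6·3)=745/711, b=Δ2−h2·(2M2+M3)/6=564/79
seg 3: a=-3, c=M3/2=256/79, d=(M4−M3)/(6·3)=-475/711, b=Δ3−h3·(2M3+M4)/6=-135/79
seg 4: a=3, c=M4/2=-219/79, d=(M5−M4)/(6·2)=73/158, b=Δ4−h4·(2M4+M5)/6=-24/79
t_q=29/4 → seg 3, τ=9/4; S=-3+-135/79·τ+256/79·τ²+-475/711·τ³=9861/5056

  seg 0: a=4 b=-969/79 c=0 d=337/79
  seg 1: a=-4 b=42/79 c=1011/79 d=-500/79
  seg 2: a=3 b=564/79 c=-489/79 d=745/711
  seg 3: a=-3 b=-135/79 c=256/79 d=-475/711
  seg 4: a=3 b=-24/79 c=-219/79 d=73/158
S(29/4) = 9861/5056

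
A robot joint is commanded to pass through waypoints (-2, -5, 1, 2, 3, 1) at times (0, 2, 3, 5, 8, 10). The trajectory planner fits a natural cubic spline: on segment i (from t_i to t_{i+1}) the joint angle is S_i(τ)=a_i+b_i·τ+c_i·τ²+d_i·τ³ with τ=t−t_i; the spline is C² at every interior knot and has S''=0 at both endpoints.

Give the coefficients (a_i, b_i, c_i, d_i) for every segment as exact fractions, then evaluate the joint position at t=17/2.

Δ: Δ0=-3/2, Δ1=6, Δ2=1/2, Δ3=1/3, Δ4=-1
row 1: diag=6, rhs=45; c'=1/6, d'=15/2
row 2: denom=6−1·1/6=35/6; d'=(-33−1·15/2)/(35/6)=-243/35
row 3: denom=10−2·12/35=326/35; d'=(-1−2·-243/35)/(326/35)=451/326
row 4: denom=10−3·105/326=2945/326; d'=(-8−3·451/326)/(2945/326)=-3961/2945
back: M4=-3961/2945
back: M3=451/326−105/326·-3961/2945=1070/589
back: M2=-243/35−12/35·1070/589=-22281/2945
back: M1=15/2−1/6·-22281/2945=25801/2945
M: M0=0, M1=25801/2945, M2=-22281/2945, M3=1070/589, M4=-3961/2945, M5=0
seg 0: a=-2, c=M0/2=0, d=(M1−M0)/(6·2)=25801/35340, b=Δ0−h0·(2M0+M1)/6=-78107/17670
seg 1: a=-5, c=M1/2=25801/5890, d=(M2−M1)/(6·1)=-24041/8835, b=Δ1−h1·(2M1+M2)/6=76699/17670
seg 2: a=1, c=M2/2=-22281/5890, d=(M3−M2)/(6·2)=27631/35340, b=Δ2−h2·(2M2+M3)/6=87259/17670
seg 3: a=2, c=M3/2=535/589, d=(M4−M3)/(6·3)=-9311/53010, b=Δ3−h3·(2M3+M4)/6=-14327/17670
seg 4: a=3, c=M4/2=-3961/5890, d=(M5−M4)/(6·2)=3961/35340, b=Δ4−h4·(2M4+M5)/6=-913/8835
t_q=17/2 → seg 4, τ=1/2; S=3+-913/8835·τ+-3961/5890·τ²+3961/35340·τ³=263327/94240

  seg 0: a=-2 b=-78107/17670 c=0 d=25801/35340
  seg 1: a=-5 b=76699/17670 c=25801/5890 d=-24041/8835
  seg 2: a=1 b=87259/17670 c=-22281/5890 d=27631/35340
  seg 3: a=2 b=-14327/17670 c=535/589 d=-9311/53010
  seg 4: a=3 b=-913/8835 c=-3961/5890 d=3961/35340
S(17/2) = 263327/94240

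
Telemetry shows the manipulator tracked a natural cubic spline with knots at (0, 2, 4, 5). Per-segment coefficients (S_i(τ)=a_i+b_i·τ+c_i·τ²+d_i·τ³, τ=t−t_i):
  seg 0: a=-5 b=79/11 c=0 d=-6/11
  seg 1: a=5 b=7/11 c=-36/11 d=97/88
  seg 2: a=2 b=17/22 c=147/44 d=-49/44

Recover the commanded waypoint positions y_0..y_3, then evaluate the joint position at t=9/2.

y_0 = S_0(0) = a_0 = -5
y_1 = S_1(0) = a_1 = 5
y_2 = S_2(0) = a_2 = 2
y_3 = S_2(1) = 5
t_q=9/2 is in segment 2 (τ=1/2); S_2(τ)=1085/352

y_0=-5 y_1=5 y_2=2 y_3=5
S(9/2) = 1085/352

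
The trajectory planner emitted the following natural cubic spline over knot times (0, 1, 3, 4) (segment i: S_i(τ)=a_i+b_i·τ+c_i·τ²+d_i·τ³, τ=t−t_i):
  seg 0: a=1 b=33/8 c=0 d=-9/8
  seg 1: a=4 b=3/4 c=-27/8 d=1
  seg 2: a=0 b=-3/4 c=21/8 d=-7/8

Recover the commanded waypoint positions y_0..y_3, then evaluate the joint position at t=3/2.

y_0=1 y_1=4 y_2=0 y_3=1
S(3/2) = 117/32

y_0 = S_0(0) = a_0 = 1
y_1 = S_1(0) = a_1 = 4
y_2 = S_2(0) = a_2 = 0
y_3 = S_2(1) = 1
t_q=3/2 is in segment 1 (τ=1/2); S_1(τ)=117/32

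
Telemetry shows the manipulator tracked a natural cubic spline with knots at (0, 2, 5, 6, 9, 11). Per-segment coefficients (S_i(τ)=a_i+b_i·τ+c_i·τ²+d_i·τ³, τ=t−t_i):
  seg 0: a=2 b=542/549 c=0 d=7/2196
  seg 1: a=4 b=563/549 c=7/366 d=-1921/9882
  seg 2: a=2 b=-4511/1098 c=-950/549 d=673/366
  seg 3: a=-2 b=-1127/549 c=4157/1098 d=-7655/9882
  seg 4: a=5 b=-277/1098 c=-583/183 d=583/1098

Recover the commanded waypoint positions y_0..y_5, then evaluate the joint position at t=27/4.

y_0=2 y_1=4 y_2=2 y_3=-2 y_4=5 y_5=-4
S(27/4) = -13561/7808

y_0 = S_0(0) = a_0 = 2
y_1 = S_1(0) = a_1 = 4
y_2 = S_2(0) = a_2 = 2
y_3 = S_3(0) = a_3 = -2
y_4 = S_4(0) = a_4 = 5
y_5 = S_4(2) = -4
t_q=27/4 is in segment 3 (τ=3/4); S_3(τ)=-13561/7808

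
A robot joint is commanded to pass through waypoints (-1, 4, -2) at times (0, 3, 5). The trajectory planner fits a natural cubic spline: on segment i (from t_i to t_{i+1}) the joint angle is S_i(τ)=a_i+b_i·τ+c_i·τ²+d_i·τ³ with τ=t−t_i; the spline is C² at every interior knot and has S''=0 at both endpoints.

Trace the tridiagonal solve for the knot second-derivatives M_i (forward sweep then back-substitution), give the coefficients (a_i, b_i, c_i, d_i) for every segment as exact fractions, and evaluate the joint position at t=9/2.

  seg 0: a=-1 b=46/15 c=0 d=-7/45
  seg 1: a=4 b=-17/15 c=-7/5 d=7/30
S(9/2) = -1/16

Δ: Δ0=5/3, Δ1=-3
row 1: diag=10, rhs=-28; c'=1/5, d'=-14/5
back: M1=-14/5
M: M0=0, M1=-14/5, M2=0
seg 0: a=-1, c=M0/2=0, d=(M1−M0)/(6·3)=-7/45, b=Δ0−h0·(2M0+M1)/6=46/15
seg 1: a=4, c=M1/2=-7/5, d=(M2−M1)/(6·2)=7/30, b=Δ1−h1·(2M1+M2)/6=-17/15
t_q=9/2 → seg 1, τ=3/2; S=4+-17/15·τ+-7/5·τ²+7/30·τ³=-1/16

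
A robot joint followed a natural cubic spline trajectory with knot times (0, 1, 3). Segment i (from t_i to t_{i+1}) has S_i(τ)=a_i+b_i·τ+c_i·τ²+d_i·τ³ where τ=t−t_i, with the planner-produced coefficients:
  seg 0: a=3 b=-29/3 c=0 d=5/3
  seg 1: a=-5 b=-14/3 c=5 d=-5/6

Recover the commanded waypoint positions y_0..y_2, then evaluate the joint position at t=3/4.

y_0=3 y_1=-5 y_2=-1
S(3/4) = -227/64

y_0 = S_0(0) = a_0 = 3
y_1 = S_1(0) = a_1 = -5
y_2 = S_1(2) = -1
t_q=3/4 is in segment 0 (τ=3/4); S_0(τ)=-227/64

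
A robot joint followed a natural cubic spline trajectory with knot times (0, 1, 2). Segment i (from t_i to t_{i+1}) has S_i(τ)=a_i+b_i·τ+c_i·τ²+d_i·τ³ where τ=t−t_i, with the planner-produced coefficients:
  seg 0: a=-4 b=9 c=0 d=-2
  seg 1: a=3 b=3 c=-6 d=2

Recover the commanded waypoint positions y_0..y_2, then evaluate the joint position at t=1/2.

y_0=-4 y_1=3 y_2=2
S(1/2) = 1/4

y_0 = S_0(0) = a_0 = -4
y_1 = S_1(0) = a_1 = 3
y_2 = S_1(1) = 2
t_q=1/2 is in segment 0 (τ=1/2); S_0(τ)=1/4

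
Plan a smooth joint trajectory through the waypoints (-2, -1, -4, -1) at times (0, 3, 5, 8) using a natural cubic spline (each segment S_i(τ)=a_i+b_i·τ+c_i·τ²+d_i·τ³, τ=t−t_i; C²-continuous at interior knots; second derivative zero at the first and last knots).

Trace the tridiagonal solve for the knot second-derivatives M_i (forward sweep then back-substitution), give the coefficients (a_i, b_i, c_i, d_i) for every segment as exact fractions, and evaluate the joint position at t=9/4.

  seg 0: a=-2 b=17/16 c=0 d=-35/432
  seg 1: a=-1 b=-9/8 c=-35/48 d=13/48
  seg 2: a=-4 b=-19/24 c=43/48 d=-43/432
S(9/4) = -545/1024

Δ: Δ0=1/3, Δ1=-3/2, Δ2=1
row 1: diag=10, rhs=-11; c'=1/5, d'=-11/10
row 2: denom=10−2·1/5=48/5; d'=(15−2·-11/10)/(48/5)=43/24
back: M2=43/24
back: M1=-11/10−1/5·43/24=-35/24
M: M0=0, M1=-35/24, M2=43/24, M3=0
seg 0: a=-2, c=M0/2=0, d=(M1−M0)/(6·3)=-35/432, b=Δ0−h0·(2M0+M1)/6=17/16
seg 1: a=-1, c=M1/2=-35/48, d=(M2−M1)/(6·2)=13/48, b=Δ1−h1·(2M1+M2)/6=-9/8
seg 2: a=-4, c=M2/2=43/48, d=(M3−M2)/(6·3)=-43/432, b=Δ2−h2·(2M2+M3)/6=-19/24
t_q=9/4 → seg 0, τ=9/4; S=-2+17/16·τ+0·τ²+-35/432·τ³=-545/1024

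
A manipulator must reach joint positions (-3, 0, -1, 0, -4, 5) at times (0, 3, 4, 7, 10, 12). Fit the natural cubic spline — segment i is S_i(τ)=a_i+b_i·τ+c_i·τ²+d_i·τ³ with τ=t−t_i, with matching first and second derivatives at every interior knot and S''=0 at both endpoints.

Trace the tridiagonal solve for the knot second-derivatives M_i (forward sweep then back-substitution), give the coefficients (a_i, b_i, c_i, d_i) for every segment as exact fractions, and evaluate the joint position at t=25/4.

Δ: Δ0=1, Δ1=-1, Δ2=1/3, Δ3=-4/3, Δ4=9/2
row 1: diag=8, rhs=-12; c'=1/8, d'=-3/2
row 2: denom=8−1·1/8=63/8; d'=(8−1·-3/2)/(63/8)=76/63
row 3: denom=12−3·8/21=76/7; d'=(-10−3·76/63)/(76/7)=-143/114
row 4: denom=10−3·21/76=697/76; d'=(35−3·-143/114)/(697/76)=2946/697
back: M4=2946/697
back: M3=-143/114−21/76·2946/697=-5065/2091
back: M2=76/63−8/21·-5065/2091=1484/697
back: M1=-3/2−1/8·1484/697=-1231/697
M: M0=0, M1=-1231/697, M2=1484/697, M3=-5065/2091, M4=2946/697, M5=0
seg 0: a=-3, c=M0/2=0, d=(M1−M0)/(6·3)=-1231/12546, b=Δ0−h0·(2M0+M1)/6=2625/1394
seg 1: a=0, c=M1/2=-1231/1394, d=(M2−M1)/(6·1)=905/1394, b=Δ1−h1·(2M1+M2)/6=-534/697
seg 2: a=-1, c=M2/2=742/697, d=(M3−M2)/(6·3)=-9517/37638, b=Δ2−h2·(2M2+M3)/6=-815/1394
seg 3: a=0, c=M3/2=-5065/4182, d=(M4−M3)/(6·3)=13903/37638, b=Δ3−h3·(2M3+M4)/6=-42/41
seg 4: a=-4, c=M4/2=1473/697, d=(M5−M4)/(6·2)=-491/1394, b=Δ4−h4·(2M4+M5)/6=2345/1394
t_q=25/4 → seg 2, τ=9/4; S=-1+-815/1394·τ+742/697·τ²+-9517/37638·τ³=17281/89216

  seg 0: a=-3 b=2625/1394 c=0 d=-1231/12546
  seg 1: a=0 b=-534/697 c=-1231/1394 d=905/1394
  seg 2: a=-1 b=-815/1394 c=742/697 d=-9517/37638
  seg 3: a=0 b=-42/41 c=-5065/4182 d=13903/37638
  seg 4: a=-4 b=2345/1394 c=1473/697 d=-491/1394
S(25/4) = 17281/89216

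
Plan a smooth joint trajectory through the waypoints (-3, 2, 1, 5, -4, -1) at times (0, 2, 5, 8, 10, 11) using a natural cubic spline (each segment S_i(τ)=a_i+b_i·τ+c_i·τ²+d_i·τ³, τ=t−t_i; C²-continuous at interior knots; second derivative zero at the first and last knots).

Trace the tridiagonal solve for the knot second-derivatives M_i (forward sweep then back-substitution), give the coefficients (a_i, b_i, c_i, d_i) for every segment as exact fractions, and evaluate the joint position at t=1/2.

Δ: Δ0=5/2, Δ1=-1/3, Δ2=4/3, Δ3=-9/2, Δ4=3
row 1: diag=10, rhs=-17; c'=3/10, d'=-17/10
row 2: denom=12−3·3/10=111/10; d'=(10−3·-17/10)/(111/10)=151/111
row 3: denom=10−3·10/37=340/37; d'=(-35−3·151/111)/(340/37)=-723/170
row 4: denom=6−2·37/170=473/85; d'=(45−2·-723/170)/(473/85)=4548/473
back: M4=4548/473
back: M3=-723/170−37/170·4548/473=-6003/946
back: M2=151/111−10/37·-6003/946=4364/1419
back: M1=-17/10−3/10·4364/1419=-2481/946
M: M0=0, M1=-2481/946, M2=4364/1419, M3=-6003/946, M4=4548/473, M5=0
seg 0: a=-3, c=M0/2=0, d=(M1−M0)/(6·2)=-827/3784, b=Δ0−h0·(2M0+M1)/6=1596/473
seg 1: a=2, c=M1/2=-2481/1892, d=(M2−M1)/(6·3)=16171/51084, b=Δ1−h1·(2M1+M2)/6=711/946
seg 2: a=1, c=M2/2=2182/1419, d=(M3−M2)/(6·3)=-26737/51084, b=Δ2−h2·(2M2+M3)/6=2707/1892
seg 3: a=5, c=M3/2=-6003/1892, d=(M4−M3)/(6·2)=5033/3784, b=Δ3−h3·(2M3+M4)/6=-3287/946
seg 4: a=-4, c=M4/2=2274/473, d=(M5−M4)/(6·1)=-758/473, b=Δ4−h4·(2M4+M5)/6=-97/473
t_q=1/2 → seg 0, τ=1/2; S=-3+1596/473·τ+0·τ²+-827/3784·τ³=-40571/30272

  seg 0: a=-3 b=1596/473 c=0 d=-827/3784
  seg 1: a=2 b=711/946 c=-2481/1892 d=16171/51084
  seg 2: a=1 b=2707/1892 c=2182/1419 d=-26737/51084
  seg 3: a=5 b=-3287/946 c=-6003/1892 d=5033/3784
  seg 4: a=-4 b=-97/473 c=2274/473 d=-758/473
S(1/2) = -40571/30272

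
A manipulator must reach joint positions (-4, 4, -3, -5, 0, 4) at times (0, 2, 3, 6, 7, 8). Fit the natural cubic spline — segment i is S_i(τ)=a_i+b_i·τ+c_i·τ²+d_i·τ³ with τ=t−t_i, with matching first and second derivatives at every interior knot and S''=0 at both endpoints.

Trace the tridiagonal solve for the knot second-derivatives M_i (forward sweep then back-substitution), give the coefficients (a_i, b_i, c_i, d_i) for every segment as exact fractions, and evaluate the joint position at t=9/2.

Δ: Δ0=4, Δ1=-7, Δ2=-2/3, Δ3=5, Δ4=4
row 1: diag=6, rhs=-66; c'=1/6, d'=-11
row 2: denom=8−1·1/6=47/6; d'=(38−1·-11)/(47/6)=294/47
row 3: denom=8−3·18/47=322/47; d'=(34−3·294/47)/(322/47)=358/161
row 4: denom=4−1·47/322=1241/322; d'=(-6−1·358/161)/(1241/322)=-2648/1241
back: M4=-2648/1241
back: M3=358/161−47/322·-2648/1241=3146/1241
back: M2=294/47−18/47·3146/1241=6558/1241
back: M1=-11−1/6·6558/1241=-14744/1241
M: M0=0, M1=-14744/1241, M2=6558/1241, M3=3146/1241, M4=-2648/1241, M5=0
seg 0: a=-4, c=M0/2=0, d=(M1−M0)/(6·2)=-3686/3723, b=Δ0−h0·(2M0+M1)/6=29636/3723
seg 1: a=4, c=M1/2=-7372/1241, d=(M2−M1)/(6·1)=10651/3723, b=Δ1−h1·(2M1+M2)/6=-14596/3723
seg 2: a=-3, c=M2/2=3279/1241, d=(M3−M2)/(6·3)=-1706/11169, b=Δ2−h2·(2M2+M3)/6=-26875/3723
seg 3: a=-5, c=M3/2=1573/1241, d=(M4−M3)/(6·1)=-2897/3723, b=Δ3−h3·(2M3+M4)/6=16793/3723
seg 4: a=0, c=M4/2=-1324/1241, d=(M5−M4)/(6·1)=1324/3723, b=Δ4−h4·(2M4+M5)/6=17540/3723
t_q=9/2 → seg 2, τ=3/2; S=-3+-26875/3723·τ+3279/1241·τ²+-1706/11169·τ³=-20845/2482

  seg 0: a=-4 b=29636/3723 c=0 d=-3686/3723
  seg 1: a=4 b=-14596/3723 c=-7372/1241 d=10651/3723
  seg 2: a=-3 b=-26875/3723 c=3279/1241 d=-1706/11169
  seg 3: a=-5 b=16793/3723 c=1573/1241 d=-2897/3723
  seg 4: a=0 b=17540/3723 c=-1324/1241 d=1324/3723
S(9/2) = -20845/2482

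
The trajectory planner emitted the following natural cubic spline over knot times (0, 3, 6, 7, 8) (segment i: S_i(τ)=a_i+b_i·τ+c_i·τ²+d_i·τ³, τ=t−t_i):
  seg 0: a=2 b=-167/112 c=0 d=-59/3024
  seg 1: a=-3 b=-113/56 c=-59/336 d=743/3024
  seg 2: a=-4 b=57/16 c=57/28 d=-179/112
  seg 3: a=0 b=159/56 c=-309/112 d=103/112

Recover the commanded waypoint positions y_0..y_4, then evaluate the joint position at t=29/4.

y_0 = S_0(0) = a_0 = 2
y_1 = S_1(0) = a_1 = -3
y_2 = S_2(0) = a_2 = -4
y_3 = S_3(0) = a_3 = 0
y_4 = S_3(1) = 1
t_q=29/4 is in segment 3 (τ=1/4); S_3(τ)=565/1024

y_0=2 y_1=-3 y_2=-4 y_3=0 y_4=1
S(29/4) = 565/1024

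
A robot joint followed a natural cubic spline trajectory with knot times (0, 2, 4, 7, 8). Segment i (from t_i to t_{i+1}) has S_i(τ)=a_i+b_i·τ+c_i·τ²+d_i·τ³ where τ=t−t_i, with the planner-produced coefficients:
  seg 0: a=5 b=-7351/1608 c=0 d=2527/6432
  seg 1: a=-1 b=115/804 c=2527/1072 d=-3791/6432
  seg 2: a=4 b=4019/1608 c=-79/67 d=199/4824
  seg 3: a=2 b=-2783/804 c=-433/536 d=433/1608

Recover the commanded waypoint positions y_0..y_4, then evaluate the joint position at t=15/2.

y_0 = S_0(0) = a_0 = 5
y_1 = S_1(0) = a_1 = -1
y_2 = S_2(0) = a_2 = 4
y_3 = S_3(0) = a_3 = 2
y_4 = S_3(1) = -2
t_q=15/2 is in segment 3 (τ=1/2); S_3(τ)=433/4288

y_0=5 y_1=-1 y_2=4 y_3=2 y_4=-2
S(15/2) = 433/4288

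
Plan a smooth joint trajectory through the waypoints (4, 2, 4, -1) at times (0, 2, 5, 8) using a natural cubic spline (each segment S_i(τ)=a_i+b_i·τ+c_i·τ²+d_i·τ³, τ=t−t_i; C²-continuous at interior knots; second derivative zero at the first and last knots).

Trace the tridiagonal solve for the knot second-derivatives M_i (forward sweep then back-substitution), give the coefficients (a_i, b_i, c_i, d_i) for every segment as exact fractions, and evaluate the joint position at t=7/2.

  seg 0: a=4 b=-55/37 c=0 d=9/74
  seg 1: a=2 b=-1/37 c=27/37 d=-166/999
  seg 2: a=4 b=-5/37 c=-85/111 d=85/999
S(7/2) = 225/74

Δ: Δ0=-1, Δ1=2/3, Δ2=-5/3
row 1: diag=10, rhs=10; c'=3/10, d'=1
row 2: denom=12−3·3/10=111/10; d'=(-14−3·1)/(111/10)=-170/111
back: M2=-170/111
back: M1=1−3/10·-170/111=54/37
M: M0=0, M1=54/37, M2=-170/111, M3=0
seg 0: a=4, c=M0/2=0, d=(M1−M0)/(6·2)=9/74, b=Δ0−h0·(2M0+M1)/6=-55/37
seg 1: a=2, c=M1/2=27/37, d=(M2−M1)/(6·3)=-166/999, b=Δ1−h1·(2M1+M2)/6=-1/37
seg 2: a=4, c=M2/2=-85/111, d=(M3−M2)/(6·3)=85/999, b=Δ2−h2·(2M2+M3)/6=-5/37
t_q=7/2 → seg 1, τ=3/2; S=2+-1/37·τ+27/37·τ²+-166/999·τ³=225/74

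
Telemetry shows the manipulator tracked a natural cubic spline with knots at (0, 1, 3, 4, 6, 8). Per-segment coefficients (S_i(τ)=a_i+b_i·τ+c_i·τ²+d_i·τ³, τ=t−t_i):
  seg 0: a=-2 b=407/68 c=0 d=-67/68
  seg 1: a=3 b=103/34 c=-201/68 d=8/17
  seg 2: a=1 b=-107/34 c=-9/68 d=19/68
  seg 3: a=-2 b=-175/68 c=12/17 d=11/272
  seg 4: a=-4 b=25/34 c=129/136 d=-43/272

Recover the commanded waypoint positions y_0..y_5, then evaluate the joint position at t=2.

y_0 = S_0(0) = a_0 = -2
y_1 = S_1(0) = a_1 = 3
y_2 = S_2(0) = a_2 = 1
y_3 = S_3(0) = a_3 = -2
y_4 = S_4(0) = a_4 = -4
y_5 = S_4(2) = 0
t_q=2 is in segment 1 (τ=1); S_1(τ)=241/68

y_0=-2 y_1=3 y_2=1 y_3=-2 y_4=-4 y_5=0
S(2) = 241/68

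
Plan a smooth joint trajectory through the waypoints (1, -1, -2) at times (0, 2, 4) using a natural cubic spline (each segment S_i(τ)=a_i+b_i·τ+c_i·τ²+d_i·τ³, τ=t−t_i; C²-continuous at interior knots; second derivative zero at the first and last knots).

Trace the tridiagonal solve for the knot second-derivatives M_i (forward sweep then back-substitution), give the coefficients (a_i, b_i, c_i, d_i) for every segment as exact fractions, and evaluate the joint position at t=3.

  seg 0: a=1 b=-9/8 c=0 d=1/32
  seg 1: a=-1 b=-3/4 c=3/16 d=-1/32
S(3) = -51/32

Δ: Δ0=-1, Δ1=-1/2
row 1: diag=8, rhs=3; c'=1/4, d'=3/8
back: M1=3/8
M: M0=0, M1=3/8, M2=0
seg 0: a=1, c=M0/2=0, d=(M1−M0)/(6·2)=1/32, b=Δ0−h0·(2M0+M1)/6=-9/8
seg 1: a=-1, c=M1/2=3/16, d=(M2−M1)/(6·2)=-1/32, b=Δ1−h1·(2M1+M2)/6=-3/4
t_q=3 → seg 1, τ=1; S=-1+-3/4·τ+3/16·τ²+-1/32·τ³=-51/32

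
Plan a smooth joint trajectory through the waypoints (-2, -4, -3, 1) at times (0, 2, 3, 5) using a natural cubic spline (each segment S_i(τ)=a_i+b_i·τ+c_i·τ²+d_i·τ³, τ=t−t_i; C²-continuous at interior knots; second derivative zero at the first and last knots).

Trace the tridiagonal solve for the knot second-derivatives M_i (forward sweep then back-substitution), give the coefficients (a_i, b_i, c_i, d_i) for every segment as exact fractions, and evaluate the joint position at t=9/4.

Δ: Δ0=-1, Δ1=1, Δ2=2
row 1: diag=6, rhs=12; c'=1/6, d'=2
row 2: denom=6−1·1/6=35/6; d'=(6−1·2)/(35/6)=24/35
back: M2=24/35
back: M1=2−1/6·24/35=66/35
M: M0=0, M1=66/35, M2=24/35, M3=0
seg 0: a=-2, c=M0/2=0, d=(M1−M0)/(6·2)=11/70, b=Δ0−h0·(2M0+M1)/6=-57/35
seg 1: a=-4, c=M1/2=33/35, d=(M2−M1)/(6·1)=-1/5, b=Δ1−h1·(2M1+M2)/6=9/35
seg 2: a=-3, c=M2/2=12/35, d=(M3−M2)/(6·2)=-2/35, b=Δ2−h2·(2M2+M3)/6=54/35
t_q=9/4 → seg 1, τ=1/4; S=-4+9/35·τ+33/35·τ²+-1/5·τ³=-8691/2240

  seg 0: a=-2 b=-57/35 c=0 d=11/70
  seg 1: a=-4 b=9/35 c=33/35 d=-1/5
  seg 2: a=-3 b=54/35 c=12/35 d=-2/35
S(9/4) = -8691/2240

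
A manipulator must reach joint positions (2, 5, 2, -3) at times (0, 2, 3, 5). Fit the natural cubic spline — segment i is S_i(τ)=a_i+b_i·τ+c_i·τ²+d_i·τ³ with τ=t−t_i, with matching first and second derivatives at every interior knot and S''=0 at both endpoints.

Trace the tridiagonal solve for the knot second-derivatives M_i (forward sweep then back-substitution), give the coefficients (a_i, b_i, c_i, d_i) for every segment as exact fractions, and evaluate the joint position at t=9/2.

  seg 0: a=2 b=43/14 c=0 d=-11/28
  seg 1: a=5 b=-23/14 c=-33/14 d=1
  seg 2: a=2 b=-47/14 c=9/14 d=-3/28
S(9/2) = -437/224

Δ: Δ0=3/2, Δ1=-3, Δ2=-5/2
row 1: diag=6, rhs=-27; c'=1/6, d'=-9/2
row 2: denom=6−1·1/6=35/6; d'=(3−1·-9/2)/(35/6)=9/7
back: M2=9/7
back: M1=-9/2−1/6·9/7=-33/7
M: M0=0, M1=-33/7, M2=9/7, M3=0
seg 0: a=2, c=M0/2=0, d=(M1−M0)/(6·2)=-11/28, b=Δ0−h0·(2M0+M1)/6=43/14
seg 1: a=5, c=M1/2=-33/14, d=(M2−M1)/(6·1)=1, b=Δ1−h1·(2M1+M2)/6=-23/14
seg 2: a=2, c=M2/2=9/14, d=(M3−M2)/(6·2)=-3/28, b=Δ2−h2·(2M2+M3)/6=-47/14
t_q=9/2 → seg 2, τ=3/2; S=2+-47/14·τ+9/14·τ²+-3/28·τ³=-437/224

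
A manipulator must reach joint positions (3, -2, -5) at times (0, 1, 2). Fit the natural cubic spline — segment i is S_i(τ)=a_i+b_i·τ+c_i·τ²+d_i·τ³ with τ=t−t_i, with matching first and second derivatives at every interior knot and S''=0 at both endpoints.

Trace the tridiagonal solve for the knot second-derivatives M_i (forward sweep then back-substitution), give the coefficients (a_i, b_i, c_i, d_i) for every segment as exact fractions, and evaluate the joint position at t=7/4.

  seg 0: a=3 b=-11/2 c=0 d=1/2
  seg 1: a=-2 b=-4 c=3/2 d=-1/2
S(7/4) = -559/128

Δ: Δ0=-5, Δ1=-3
row 1: diag=4, rhs=12; c'=1/4, d'=3
back: M1=3
M: M0=0, M1=3, M2=0
seg 0: a=3, c=M0/2=0, d=(M1−M0)/(6·1)=1/2, b=Δ0−h0·(2M0+M1)/6=-11/2
seg 1: a=-2, c=M1/2=3/2, d=(M2−M1)/(6·1)=-1/2, b=Δ1−h1·(2M1+M2)/6=-4
t_q=7/4 → seg 1, τ=3/4; S=-2+-4·τ+3/2·τ²+-1/2·τ³=-559/128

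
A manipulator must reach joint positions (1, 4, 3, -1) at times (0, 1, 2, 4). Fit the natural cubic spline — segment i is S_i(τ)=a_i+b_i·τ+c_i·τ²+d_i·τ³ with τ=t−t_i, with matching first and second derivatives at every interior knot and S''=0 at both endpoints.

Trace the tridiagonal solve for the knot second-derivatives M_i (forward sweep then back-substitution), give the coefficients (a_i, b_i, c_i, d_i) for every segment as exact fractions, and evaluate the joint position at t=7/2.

  seg 0: a=1 b=4 c=0 d=-1
  seg 1: a=4 b=1 c=-3 d=1
  seg 2: a=3 b=-2 c=0 d=0
S(7/2) = 0

Δ: Δ0=3, Δ1=-1, Δ2=-2
row 1: diag=4, rhs=-24; c'=1/4, d'=-6
row 2: denom=6−1·1/4=23/4; d'=(-6−1·-6)/(23/4)=0
back: M2=0
back: M1=-6−1/4·0=-6
M: M0=0, M1=-6, M2=0, M3=0
seg 0: a=1, c=M0/2=0, d=(M1−M0)/(6·1)=-1, b=Δ0−h0·(2M0+M1)/6=4
seg 1: a=4, c=M1/2=-3, d=(M2−M1)/(6·1)=1, b=Δ1−h1·(2M1+M2)/6=1
seg 2: a=3, c=M2/2=0, d=(M3−M2)/(6·2)=0, b=Δ2−h2·(2M2+M3)/6=-2
t_q=7/2 → seg 2, τ=3/2; S=3+-2·τ+0·τ²+0·τ³=0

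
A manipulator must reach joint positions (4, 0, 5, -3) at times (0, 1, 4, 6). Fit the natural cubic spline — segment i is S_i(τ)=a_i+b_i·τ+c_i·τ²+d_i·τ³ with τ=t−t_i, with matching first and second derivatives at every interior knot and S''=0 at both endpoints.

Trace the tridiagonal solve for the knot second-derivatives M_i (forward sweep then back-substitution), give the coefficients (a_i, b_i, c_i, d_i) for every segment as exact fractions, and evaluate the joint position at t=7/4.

Δ: Δ0=-4, Δ1=5/3, Δ2=-4
row 1: diag=8, rhs=34; c'=3/8, d'=17/4
row 2: denom=10−3·3/8=71/8; d'=(-34−3·17/4)/(71/8)=-374/71
back: M2=-374/71
back: M1=17/4−3/8·-374/71=442/71
M: M0=0, M1=442/71, M2=-374/71, M3=0
seg 0: a=4, c=M0/2=0, d=(M1−M0)/(6·1)=221/213, b=Δ0−h0·(2M0+M1)/6=-1073/213
seg 1: a=0, c=M1/2=221/71, d=(M2−M1)/(6·3)=-136/213, b=Δ1−h1·(2M1+M2)/6=-410/213
seg 2: a=5, c=M2/2=-187/71, d=(M3−M2)/(6·2)=187/426, b=Δ2−h2·(2M2+M3)/6=-104/213
t_q=7/4 → seg 1, τ=3/4; S=0+-410/213·τ+221/71·τ²+-136/213·τ³=43/1136

  seg 0: a=4 b=-1073/213 c=0 d=221/213
  seg 1: a=0 b=-410/213 c=221/71 d=-136/213
  seg 2: a=5 b=-104/213 c=-187/71 d=187/426
S(7/4) = 43/1136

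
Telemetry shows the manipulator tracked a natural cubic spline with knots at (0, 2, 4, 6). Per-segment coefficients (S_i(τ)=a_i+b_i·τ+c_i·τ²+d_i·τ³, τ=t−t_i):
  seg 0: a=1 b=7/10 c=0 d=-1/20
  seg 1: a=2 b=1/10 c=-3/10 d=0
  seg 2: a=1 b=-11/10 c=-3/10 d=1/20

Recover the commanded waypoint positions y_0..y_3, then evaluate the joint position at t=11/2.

y_0=1 y_1=2 y_2=1 y_3=-2
S(11/2) = -37/32

y_0 = S_0(0) = a_0 = 1
y_1 = S_1(0) = a_1 = 2
y_2 = S_2(0) = a_2 = 1
y_3 = S_2(2) = -2
t_q=11/2 is in segment 2 (τ=3/2); S_2(τ)=-37/32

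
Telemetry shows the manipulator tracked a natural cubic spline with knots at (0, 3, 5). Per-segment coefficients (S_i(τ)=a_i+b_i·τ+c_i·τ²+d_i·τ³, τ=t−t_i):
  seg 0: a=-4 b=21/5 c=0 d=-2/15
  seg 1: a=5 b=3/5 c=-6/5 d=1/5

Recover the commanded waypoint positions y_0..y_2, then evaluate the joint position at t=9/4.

y_0 = S_0(0) = a_0 = -4
y_1 = S_1(0) = a_1 = 5
y_2 = S_1(2) = 3
t_q=9/4 is in segment 0 (τ=9/4); S_0(τ)=629/160

y_0=-4 y_1=5 y_2=3
S(9/4) = 629/160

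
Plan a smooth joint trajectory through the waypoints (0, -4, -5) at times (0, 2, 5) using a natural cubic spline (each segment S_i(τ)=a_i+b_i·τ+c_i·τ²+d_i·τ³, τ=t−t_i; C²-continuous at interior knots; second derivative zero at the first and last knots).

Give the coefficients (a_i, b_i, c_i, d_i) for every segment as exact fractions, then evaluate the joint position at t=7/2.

Δ: Δ0=-2, Δ1=-1/3
row 1: diag=10, rhs=10; c'=3/10, d'=1
back: M1=1
M: M0=0, M1=1, M2=0
seg 0: a=0, c=M0/2=0, d=(M1−M0)/(6·2)=1/12, b=Δ0−h0·(2M0+M1)/6=-7/3
seg 1: a=-4, c=M1/2=1/2, d=(M2−M1)/(6·3)=-1/18, b=Δ1−h1·(2M1+M2)/6=-4/3
t_q=7/2 → seg 1, τ=3/2; S=-4+-4/3·τ+1/2·τ²+-1/18·τ³=-81/16

  seg 0: a=0 b=-7/3 c=0 d=1/12
  seg 1: a=-4 b=-4/3 c=1/2 d=-1/18
S(7/2) = -81/16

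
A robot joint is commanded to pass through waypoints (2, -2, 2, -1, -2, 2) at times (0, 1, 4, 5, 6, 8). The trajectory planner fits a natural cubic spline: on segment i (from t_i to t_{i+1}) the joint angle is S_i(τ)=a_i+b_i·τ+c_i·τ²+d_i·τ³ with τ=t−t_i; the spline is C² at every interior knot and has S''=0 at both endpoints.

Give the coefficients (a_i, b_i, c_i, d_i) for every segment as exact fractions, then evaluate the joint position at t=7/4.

Δ: Δ0=-4, Δ1=4/3, Δ2=-3, Δ3=-1, Δ4=2
row 1: diag=8, rhs=32; c'=3/8, d'=4
row 2: denom=8−3·3/8=55/8; d'=(-26−3·4)/(55/8)=-304/55
row 3: denom=4−1·8/55=212/55; d'=(12−1·-304/55)/(212/55)=241/53
row 4: denom=6−1·55/212=1217/212; d'=(18−1·241/53)/(1217/212)=2852/1217
back: M4=2852/1217
back: M3=241/53−55/212·2852/1217=4794/1217
back: M2=-304/55−8/55·4794/1217=-7424/1217
back: M1=4−3/8·-7424/1217=7652/1217
M: M0=0, M1=7652/1217, M2=-7424/1217, M3=4794/1217, M4=2852/1217, M5=0
seg 0: a=2, c=M0/2=0, d=(M1−M0)/(6·1)=3826/3651, b=Δ0−h0·(2M0+M1)/6=-18430/3651
seg 1: a=-2, c=M1/2=3826/1217, d=(M2−M1)/(6·3)=-7538/10953, b=Δ1−h1·(2M1+M2)/6=-6952/3651
seg 2: a=2, c=M2/2=-3712/1217, d=(M3−M2)/(6·1)=6109/3651, b=Δ2−h2·(2M2+M3)/6=-5926/3651
seg 3: a=-1, c=M3/2=2397/1217, d=(M4−M3)/(6·1)=-971/3651, b=Δ3−h3·(2M3+M4)/6=-9871/3651
seg 4: a=-2, c=M4/2=1426/1217, d=(M5−M4)/(6·2)=-713/3651, b=Δ4−h4·(2M4+M5)/6=1598/3651
t_q=7/4 → seg 1, τ=3/4; S=-2+-6952/3651·τ+3826/1217·τ²+-7538/10953·τ³=-75943/38944

  seg 0: a=2 b=-18430/3651 c=0 d=3826/3651
  seg 1: a=-2 b=-6952/3651 c=3826/1217 d=-7538/10953
  seg 2: a=2 b=-5926/3651 c=-3712/1217 d=6109/3651
  seg 3: a=-1 b=-9871/3651 c=2397/1217 d=-971/3651
  seg 4: a=-2 b=1598/3651 c=1426/1217 d=-713/3651
S(7/4) = -75943/38944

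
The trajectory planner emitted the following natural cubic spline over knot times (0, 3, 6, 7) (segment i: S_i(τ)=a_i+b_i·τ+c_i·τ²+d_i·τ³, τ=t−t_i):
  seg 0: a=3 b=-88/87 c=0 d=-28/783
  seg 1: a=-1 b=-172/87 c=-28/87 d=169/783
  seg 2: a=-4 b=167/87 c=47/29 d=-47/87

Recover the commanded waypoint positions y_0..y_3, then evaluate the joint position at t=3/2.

y_0 = S_0(0) = a_0 = 3
y_1 = S_1(0) = a_1 = -1
y_2 = S_2(0) = a_2 = -4
y_3 = S_2(1) = -1
t_q=3/2 is in segment 0 (τ=3/2); S_0(τ)=79/58

y_0=3 y_1=-1 y_2=-4 y_3=-1
S(3/2) = 79/58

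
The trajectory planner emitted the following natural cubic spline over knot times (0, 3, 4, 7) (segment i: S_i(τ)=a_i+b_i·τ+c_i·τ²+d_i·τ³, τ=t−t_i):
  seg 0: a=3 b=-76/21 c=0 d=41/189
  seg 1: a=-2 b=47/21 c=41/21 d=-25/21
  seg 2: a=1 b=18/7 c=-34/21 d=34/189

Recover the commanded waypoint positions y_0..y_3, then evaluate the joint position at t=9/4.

y_0 = S_0(0) = a_0 = 3
y_1 = S_1(0) = a_1 = -2
y_2 = S_2(0) = a_2 = 1
y_3 = S_2(3) = -1
t_q=9/4 is in segment 0 (τ=9/4); S_0(τ)=-171/64

y_0=3 y_1=-2 y_2=1 y_3=-1
S(9/4) = -171/64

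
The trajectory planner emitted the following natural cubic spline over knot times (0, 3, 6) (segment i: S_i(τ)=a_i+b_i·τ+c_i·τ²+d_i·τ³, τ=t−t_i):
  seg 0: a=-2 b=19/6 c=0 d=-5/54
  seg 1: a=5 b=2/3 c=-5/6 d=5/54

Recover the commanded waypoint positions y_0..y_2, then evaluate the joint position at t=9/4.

y_0 = S_0(0) = a_0 = -2
y_1 = S_1(0) = a_1 = 5
y_2 = S_1(3) = 2
t_q=9/4 is in segment 0 (τ=9/4); S_0(τ)=521/128

y_0=-2 y_1=5 y_2=2
S(9/4) = 521/128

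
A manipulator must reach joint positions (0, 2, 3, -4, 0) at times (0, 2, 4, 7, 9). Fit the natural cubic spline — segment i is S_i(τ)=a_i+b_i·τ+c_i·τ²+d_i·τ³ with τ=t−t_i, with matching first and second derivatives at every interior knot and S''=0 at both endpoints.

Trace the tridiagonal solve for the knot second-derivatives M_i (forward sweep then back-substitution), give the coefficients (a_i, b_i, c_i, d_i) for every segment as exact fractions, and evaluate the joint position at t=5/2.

  seg 0: a=0 b=1841/2064 c=0 d=223/8256
  seg 1: a=2 b=1255/1032 c=223/1376 d=-2147/8256
  seg 2: a=3 b=-2593/2064 c=-481/344 d=715/2064
  seg 3: a=-4 b=-151/516 c=1183/688 d=-1183/4128
S(5/2) = 57595/22016

Δ: Δ0=1, Δ1=1/2, Δ2=-7/3, Δ3=2
row 1: diag=8, rhs=-3; c'=1/4, d'=-3/8
row 2: denom=10−2·1/4=19/2; d'=(-17−2·-3/8)/(19/2)=-65/38
row 3: denom=10−3·6/19=172/19; d'=(26−3·-65/38)/(172/19)=1183/344
back: M3=1183/344
back: M2=-65/38−6/19·1183/344=-481/172
back: M1=-3/8−1/4·-481/172=223/688
M: M0=0, M1=223/688, M2=-481/172, M3=1183/344, M4=0
seg 0: a=0, c=M0/2=0, d=(M1−M0)/(6·2)=223/8256, b=Δ0−h0·(2M0+M1)/6=1841/2064
seg 1: a=2, c=M1/2=223/1376, d=(M2−M1)/(6·2)=-2147/8256, b=Δ1−h1·(2M1+M2)/6=1255/1032
seg 2: a=3, c=M2/2=-481/344, d=(M3−M2)/(6·3)=715/2064, b=Δ2−h2·(2M2+M3)/6=-2593/2064
seg 3: a=-4, c=M3/2=1183/688, d=(M4−M3)/(6·2)=-1183/4128, b=Δ3−h3·(2M3+M4)/6=-151/516
t_q=5/2 → seg 1, τ=1/2; S=2+1255/1032·τ+223/1376·τ²+-2147/8256·τ³=57595/22016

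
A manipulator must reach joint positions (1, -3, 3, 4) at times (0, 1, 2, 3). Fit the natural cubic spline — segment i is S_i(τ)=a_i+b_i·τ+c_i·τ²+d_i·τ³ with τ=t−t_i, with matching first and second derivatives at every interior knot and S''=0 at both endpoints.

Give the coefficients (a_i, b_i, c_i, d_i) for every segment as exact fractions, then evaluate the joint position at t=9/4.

Δ: Δ0=-4, Δ1=6, Δ2=1
row 1: diag=4, rhs=60; c'=1/4, d'=15
row 2: denom=4−1·1/4=15/4; d'=(-30−1·15)/(15/4)=-12
back: M2=-12
back: M1=15−1/4·-12=18
M: M0=0, M1=18, M2=-12, M3=0
seg 0: a=1, c=M0/2=0, d=(M1−M0)/(6·1)=3, b=Δ0−h0·(2M0+M1)/6=-7
seg 1: a=-3, c=M1/2=9, d=(M2−M1)/(6·1)=-5, b=Δ1−h1·(2M1+M2)/6=2
seg 2: a=3, c=M2/2=-6, d=(M3−M2)/(6·1)=2, b=Δ2−h2·(2M2+M3)/6=5
t_q=9/4 → seg 2, τ=1/4; S=3+5·τ+-6·τ²+2·τ³=125/32

  seg 0: a=1 b=-7 c=0 d=3
  seg 1: a=-3 b=2 c=9 d=-5
  seg 2: a=3 b=5 c=-6 d=2
S(9/4) = 125/32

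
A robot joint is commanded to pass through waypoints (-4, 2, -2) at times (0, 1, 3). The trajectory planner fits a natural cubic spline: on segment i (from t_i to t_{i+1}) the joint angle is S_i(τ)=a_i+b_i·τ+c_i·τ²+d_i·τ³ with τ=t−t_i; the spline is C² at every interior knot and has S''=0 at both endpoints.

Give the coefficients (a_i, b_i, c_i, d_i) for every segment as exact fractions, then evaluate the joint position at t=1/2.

  seg 0: a=-4 b=22/3 c=0 d=-4/3
  seg 1: a=2 b=10/3 c=-4 d=2/3
S(1/2) = -1/2

Δ: Δ0=6, Δ1=-2
row 1: diag=6, rhs=-48; c'=1/3, d'=-8
back: M1=-8
M: M0=0, M1=-8, M2=0
seg 0: a=-4, c=M0/2=0, d=(M1−M0)/(6·1)=-4/3, b=Δ0−h0·(2M0+M1)/6=22/3
seg 1: a=2, c=M1/2=-4, d=(M2−M1)/(6·2)=2/3, b=Δ1−h1·(2M1+M2)/6=10/3
t_q=1/2 → seg 0, τ=1/2; S=-4+22/3·τ+0·τ²+-4/3·τ³=-1/2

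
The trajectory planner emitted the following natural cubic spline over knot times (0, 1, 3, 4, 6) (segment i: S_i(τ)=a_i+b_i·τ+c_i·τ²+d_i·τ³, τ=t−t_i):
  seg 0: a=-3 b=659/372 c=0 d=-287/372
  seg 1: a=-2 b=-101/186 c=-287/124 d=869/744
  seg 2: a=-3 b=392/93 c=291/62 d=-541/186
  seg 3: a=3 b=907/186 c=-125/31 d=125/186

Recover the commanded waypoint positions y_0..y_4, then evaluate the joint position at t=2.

y_0 = S_0(0) = a_0 = -3
y_1 = S_1(0) = a_1 = -2
y_2 = S_2(0) = a_2 = -3
y_3 = S_3(0) = a_3 = 3
y_4 = S_3(2) = 2
t_q=2 is in segment 1 (τ=1); S_1(τ)=-915/248

y_0=-3 y_1=-2 y_2=-3 y_3=3 y_4=2
S(2) = -915/248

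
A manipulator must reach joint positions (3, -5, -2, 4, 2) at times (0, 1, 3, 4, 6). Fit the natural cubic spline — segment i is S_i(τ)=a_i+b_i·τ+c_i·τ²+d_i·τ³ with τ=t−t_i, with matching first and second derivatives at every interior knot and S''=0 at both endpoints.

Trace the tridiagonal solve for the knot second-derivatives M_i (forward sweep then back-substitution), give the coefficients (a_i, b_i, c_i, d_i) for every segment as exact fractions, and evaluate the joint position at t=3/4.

Δ: Δ0=-8, Δ1=3/2, Δ2=6, Δ3=-1
row 1: diag=6, rhs=57; c'=1/3, d'=19/2
row 2: denom=6−2·1/3=16/3; d'=(27−2·19/2)/(16/3)=3/2
row 3: denom=6−1·3/16=93/16; d'=(-42−1·3/2)/(93/16)=-232/31
back: M3=-232/31
back: M2=3/2−3/16·-232/31=90/31
back: M1=19/2−1/3·90/31=529/62
M: M0=0, M1=529/62, M2=90/31, M3=-232/31, M4=0
seg 0: a=3, c=M0/2=0, d=(M1−M0)/(6·1)=529/372, b=Δ0−h0·(2M0+M1)/6=-3505/372
seg 1: a=-5, c=M1/2=529/124, d=(M2−M1)/(6·2)=-349/744, b=Δ1−h1·(2M1+M2)/6=-959/186
seg 2: a=-2, c=M2/2=45/31, d=(M3−M2)/(6·1)=-161/93, b=Δ2−h2·(2M2+M3)/6=584/93
seg 3: a=4, c=M3/2=-116/31, d=(M4−M3)/(6·2)=58/93, b=Δ3−h3·(2M3+M4)/6=371/93
t_q=3/4 → seg 0, τ=3/4; S=3+-3505/372·τ+0·τ²+529/372·τ³=-27511/7936

  seg 0: a=3 b=-3505/372 c=0 d=529/372
  seg 1: a=-5 b=-959/186 c=529/124 d=-349/744
  seg 2: a=-2 b=584/93 c=45/31 d=-161/93
  seg 3: a=4 b=371/93 c=-116/31 d=58/93
S(3/4) = -27511/7936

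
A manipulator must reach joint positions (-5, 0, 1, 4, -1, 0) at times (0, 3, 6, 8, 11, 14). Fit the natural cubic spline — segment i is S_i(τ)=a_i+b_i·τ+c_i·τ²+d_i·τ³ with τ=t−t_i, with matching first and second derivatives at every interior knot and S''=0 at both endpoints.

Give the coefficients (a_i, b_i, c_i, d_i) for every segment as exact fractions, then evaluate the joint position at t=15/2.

  seg 0: a=-5 b=5729/2610 c=0 d=-1379/23490
  seg 1: a=0 b=796/1305 c=-1379/2610 d=683/4698
  seg 2: a=1 b=3563/2610 c=1018/1305 d=-31/87
  seg 3: a=4 b=547/2610 c=-1772/1305 d=1147/4698
  seg 4: a=-1 b=-1756/1305 c=2191/2610 d=-2191/23490
S(15/2) = 12529/3480

Δ: Δ0=5/3, Δ1=1/3, Δ2=3/2, Δ3=-5/3, Δ4=1/3
row 1: diag=12, rhs=-8; c'=1/4, d'=-2/3
row 2: denom=10−3·1/4=37/4; d'=(7−3·-2/3)/(37/4)=36/37
row 3: denom=10−2·8/37=354/37; d'=(-19−2·36/37)/(354/37)=-775/354
row 4: denom=12−3·37/118=1305/118; d'=(12−3·-775/354)/(1305/118)=2191/1305
back: M4=2191/1305
back: M3=-775/354−37/118·2191/1305=-3544/1305
back: M2=36/37−8/37·-3544/1305=2036/1305
back: M1=-2/3−1/4·2036/1305=-1379/1305
M: M0=0, M1=-1379/1305, M2=2036/1305, M3=-3544/1305, M4=2191/1305, M5=0
seg 0: a=-5, c=M0/2=0, d=(M1−M0)/(6·3)=-1379/23490, b=Δ0−h0·(2M0+M1)/6=5729/2610
seg 1: a=0, c=M1/2=-1379/2610, d=(M2−M1)/(6·3)=683/4698, b=Δ1−h1·(2M1+M2)/6=796/1305
seg 2: a=1, c=M2/2=1018/1305, d=(M3−M2)/(6·2)=-31/87, b=Δ2−h2·(2M2+M3)/6=3563/2610
seg 3: a=4, c=M3/2=-1772/1305, d=(M4−M3)/(6·3)=1147/4698, b=Δ3−h3·(2M3+M4)/6=547/2610
seg 4: a=-1, c=M4/2=2191/2610, d=(M5−M4)/(6·3)=-2191/23490, b=Δ4−h4·(2M4+M5)/6=-1756/1305
t_q=15/2 → seg 2, τ=3/2; S=1+3563/2610·τ+1018/1305·τ²+-31/87·τ³=12529/3480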